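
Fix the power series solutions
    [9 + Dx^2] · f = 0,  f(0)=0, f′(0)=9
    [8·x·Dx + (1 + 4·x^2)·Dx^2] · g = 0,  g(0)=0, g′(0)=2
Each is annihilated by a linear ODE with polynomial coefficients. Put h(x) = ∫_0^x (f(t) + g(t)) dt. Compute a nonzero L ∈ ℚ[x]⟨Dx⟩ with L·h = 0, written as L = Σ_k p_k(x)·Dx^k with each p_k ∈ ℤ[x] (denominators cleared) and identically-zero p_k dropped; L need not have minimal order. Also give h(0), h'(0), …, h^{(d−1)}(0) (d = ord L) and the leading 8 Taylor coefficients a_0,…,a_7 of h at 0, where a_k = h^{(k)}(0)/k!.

L = (-2808·x + 19008·x^3 + 10368·x^5)·Dx^2 + (9 + 1548·x^2 + 7344·x^4 + 5184·x^6)·Dx^3 + (-312·x + 2112·x^3 + 1152·x^5)·Dx^4 + (1 + 172·x^2 + 816·x^4 + 576·x^6)·Dx^5  (order 5).
h: a_k = 0, 0, 11/2, 0, -97/24, 0, 499/240, 0, …
ICs: h(0) = 0, h′(0) = 0, h′′(0) = 11, h′′′(0) = 0, h′′′′(0) = -97.

f: a_k = 0, 9, 0, -27/2, 0, 243/40, 0, -729/560, …
g: a_k = 0, 2, 0, -8/3, 0, 32/5, 0, -128/7, …
Sum ⇒ L₀ = lclm(L_f,L_g) in ℚ(x)⟨Dx⟩.
∫: right-multiply L₀ by Dx.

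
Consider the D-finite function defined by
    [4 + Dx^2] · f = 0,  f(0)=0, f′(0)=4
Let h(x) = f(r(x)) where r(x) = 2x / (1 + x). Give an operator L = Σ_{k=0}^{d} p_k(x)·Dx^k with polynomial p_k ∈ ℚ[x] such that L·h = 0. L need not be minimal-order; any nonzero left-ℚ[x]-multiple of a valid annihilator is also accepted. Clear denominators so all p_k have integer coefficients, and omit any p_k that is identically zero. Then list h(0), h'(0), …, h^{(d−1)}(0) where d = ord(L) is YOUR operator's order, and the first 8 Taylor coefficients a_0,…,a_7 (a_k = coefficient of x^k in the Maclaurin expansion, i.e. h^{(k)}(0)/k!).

f: a_k = 0, 4, 0, -8/3, 0, 8/15, 0, -16/315, …
Change of var in L_f (x↦r) gives L₀.
L = 16 + (2 + 6·x + 6·x^2 + 2·x^3)·Dx + (1 + 4·x + 6·x^2 + 4·x^3 + x^4)·Dx^2  (order 2).
h: a_k = 0, 8, -8, -40/3, 56, -1544/15, 120, -19688/315, …
ICs: h(0) = 0, h′(0) = 8.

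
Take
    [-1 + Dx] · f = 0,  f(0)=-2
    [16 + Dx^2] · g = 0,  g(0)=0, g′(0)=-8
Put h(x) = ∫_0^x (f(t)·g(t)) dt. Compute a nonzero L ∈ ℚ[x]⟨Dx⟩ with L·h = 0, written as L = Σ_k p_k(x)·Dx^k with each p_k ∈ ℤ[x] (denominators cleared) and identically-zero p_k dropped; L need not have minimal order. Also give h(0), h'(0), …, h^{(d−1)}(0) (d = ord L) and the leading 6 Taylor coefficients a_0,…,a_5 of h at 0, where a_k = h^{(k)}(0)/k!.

L = 17·Dx - 2·Dx^2 + Dx^3  (order 3).
h: a_k = 0, 0, 8, 16/3, -26/3, -8, …
ICs: h(0) = 0, h′(0) = 0, h′′(0) = 16.

f: a_k = -2, -2, -1, -1/3, -1/12, -1/60, …
g: a_k = 0, -8, 0, 64/3, 0, -256/15, …
h₀=f·g: eliminate ⇒ L₀, order ≤ 1·2.
∫: right-multiply L₀ by Dx.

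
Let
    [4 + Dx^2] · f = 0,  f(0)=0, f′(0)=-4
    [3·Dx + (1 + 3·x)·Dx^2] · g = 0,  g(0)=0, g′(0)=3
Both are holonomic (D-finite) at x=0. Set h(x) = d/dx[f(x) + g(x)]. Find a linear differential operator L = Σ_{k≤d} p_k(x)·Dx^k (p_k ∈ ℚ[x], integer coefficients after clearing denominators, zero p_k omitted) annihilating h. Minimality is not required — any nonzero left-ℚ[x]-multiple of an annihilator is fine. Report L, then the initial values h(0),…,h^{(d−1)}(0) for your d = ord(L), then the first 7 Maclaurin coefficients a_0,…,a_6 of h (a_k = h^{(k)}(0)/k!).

L = (348 + 144·x + 216·x^2) + (44 + 180·x + 216·x^2 + 216·x^3)·Dx + (87 + 36·x + 54·x^2)·Dx^2 + (11 + 45·x + 54·x^2 + 54·x^3)·Dx^3  (order 3).
h: a_k = -1, -9, 35, -81, 721/3, -729, 98431/45, …
ICs: h(0) = -1, h′(0) = -9, h′′(0) = 70.

f: a_k = 0, -4, 0, 8/3, 0, -8/15, 0, …
g: a_k = 0, 3, -9/2, 9, -81/4, 243/5, -243/2, …
h₀=f+g: left-lcm gives L₀, ord ≤ 4.
Derive L from L₀ (diff closure).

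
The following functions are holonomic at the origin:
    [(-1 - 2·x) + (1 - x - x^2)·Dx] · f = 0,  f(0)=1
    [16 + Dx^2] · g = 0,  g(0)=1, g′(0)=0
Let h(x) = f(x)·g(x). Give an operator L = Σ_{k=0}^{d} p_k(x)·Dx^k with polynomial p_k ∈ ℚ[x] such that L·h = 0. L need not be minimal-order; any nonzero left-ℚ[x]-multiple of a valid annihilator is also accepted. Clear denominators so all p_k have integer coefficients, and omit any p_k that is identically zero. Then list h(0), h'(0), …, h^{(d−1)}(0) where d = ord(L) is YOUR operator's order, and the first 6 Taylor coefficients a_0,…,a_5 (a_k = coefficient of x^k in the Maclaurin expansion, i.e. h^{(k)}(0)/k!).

L = (-14 + 16·x + 16·x^2) + (2 + 4·x)·Dx + (-1 + x + x^2)·Dx^2  (order 2).
h: a_k = 1, 1, -6, -5, -1/3, -16/3, …
ICs: h(0) = 1, h′(0) = 1.

f: a_k = 1, 1, 2, 3, 5, 8, …
g: a_k = 1, 0, -8, 0, 32/3, 0, …
h₀=f·g: eliminate ⇒ L₀, order ≤ 1·2.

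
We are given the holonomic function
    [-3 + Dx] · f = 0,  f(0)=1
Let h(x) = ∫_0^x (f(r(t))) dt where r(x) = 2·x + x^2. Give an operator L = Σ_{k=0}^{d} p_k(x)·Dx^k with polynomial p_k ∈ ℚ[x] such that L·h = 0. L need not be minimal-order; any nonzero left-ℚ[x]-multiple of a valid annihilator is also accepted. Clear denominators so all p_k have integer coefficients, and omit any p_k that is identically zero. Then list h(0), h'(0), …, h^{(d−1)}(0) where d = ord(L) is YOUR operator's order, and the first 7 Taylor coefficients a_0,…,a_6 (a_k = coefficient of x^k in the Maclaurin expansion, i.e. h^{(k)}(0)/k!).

f: a_k = 1, 3, 9/2, 9/2, 27/8, 81/40, 81/80, …
L₀ from L_f via x↦r, Dx↦r'^{-1}Dx.
h=∫h₀ ⇒ L = L₀·Dx.
L = (-6 - 6·x)·Dx + Dx^2  (order 2).
h: a_k = 0, 1, 3, 7, 27/2, 45/2, 333/10, …
ICs: h(0) = 0, h′(0) = 1.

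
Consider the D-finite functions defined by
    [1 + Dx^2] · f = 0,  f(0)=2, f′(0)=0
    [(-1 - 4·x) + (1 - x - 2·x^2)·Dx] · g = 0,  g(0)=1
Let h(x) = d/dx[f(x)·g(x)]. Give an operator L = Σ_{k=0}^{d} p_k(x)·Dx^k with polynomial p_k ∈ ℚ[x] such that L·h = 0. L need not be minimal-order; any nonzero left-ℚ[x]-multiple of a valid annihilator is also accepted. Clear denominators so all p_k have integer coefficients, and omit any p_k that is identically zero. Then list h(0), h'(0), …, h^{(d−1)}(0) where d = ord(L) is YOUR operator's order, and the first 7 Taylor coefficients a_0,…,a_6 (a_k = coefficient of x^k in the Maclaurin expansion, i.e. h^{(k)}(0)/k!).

L = (31 - 2·x - 3·x^2 + 4·x^3 + 4·x^4) + (10 + 42·x + 12·x^2 + 16·x^3)·Dx + (-3 + 2·x + 5·x^2 + 4·x^3 + 4·x^4)·Dx^2  (order 2).
h: a_k = 2, 10, 27, 229/3, 2225/12, 27089/60, 376523/360, …
ICs: h(0) = 2, h′(0) = 10.

f: a_k = 2, 0, -1, 0, 1/12, 0, -1/360, …
g: a_k = 1, 1, 3, 5, 11, 21, 43, …
Sym-product of L_f,L_g gives L₀ (≤ ord 2).
Differentiate: ansatz ord ≤ ord L₀ ⇒ L.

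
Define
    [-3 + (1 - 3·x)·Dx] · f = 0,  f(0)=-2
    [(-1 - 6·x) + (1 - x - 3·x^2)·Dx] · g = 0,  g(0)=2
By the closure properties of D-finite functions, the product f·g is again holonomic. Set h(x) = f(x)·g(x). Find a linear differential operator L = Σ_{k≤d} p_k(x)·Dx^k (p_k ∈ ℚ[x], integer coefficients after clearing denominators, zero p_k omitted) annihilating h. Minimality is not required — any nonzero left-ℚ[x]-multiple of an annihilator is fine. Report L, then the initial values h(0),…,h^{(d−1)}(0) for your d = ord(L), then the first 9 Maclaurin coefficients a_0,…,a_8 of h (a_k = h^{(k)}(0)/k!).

L = (-4 + 27·x^2) + (1 - 4·x + 9·x^3)·Dx  (order 1).
h: a_k = -4, -16, -64, -220, -736, -2368, -7492, -23344, -72064, …
ICs: h(0) = -4.

f: a_k = -2, -6, -18, -54, -162, -486, -1458, -4374, -13122, …
g: a_k = 2, 2, 8, 14, 38, 80, 194, 434, 1016, …
h₀=f·g: eliminate ⇒ L₀, order ≤ 1·1.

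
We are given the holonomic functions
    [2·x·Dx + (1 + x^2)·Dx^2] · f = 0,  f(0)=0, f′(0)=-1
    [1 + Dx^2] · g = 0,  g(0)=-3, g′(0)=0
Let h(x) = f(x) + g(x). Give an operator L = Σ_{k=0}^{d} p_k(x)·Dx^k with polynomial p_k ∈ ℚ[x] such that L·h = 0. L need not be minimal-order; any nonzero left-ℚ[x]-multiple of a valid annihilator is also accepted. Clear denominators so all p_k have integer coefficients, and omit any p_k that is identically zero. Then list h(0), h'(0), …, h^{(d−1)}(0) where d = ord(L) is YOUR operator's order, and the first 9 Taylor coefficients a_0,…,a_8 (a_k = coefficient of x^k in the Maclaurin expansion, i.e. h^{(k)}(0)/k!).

f: a_k = 0, -1, 0, 1/3, 0, -1/5, 0, 1/7, 0, …
g: a_k = -3, 0, 3/2, 0, -1/8, 0, 1/240, 0, -1/13440, …
h₀=f+g: left-lcm gives L₀, ord ≤ 4.
L = (-22·x + 28·x^3 + 2·x^5)·Dx + (-1 + 7·x^2 + 9·x^4 + x^6)·Dx^2 + (-22·x + 28·x^3 + 2·x^5)·Dx^3 + (-1 + 7·x^2 + 9·x^4 + x^6)·Dx^4  (order 4).
h: a_k = -3, -1, 3/2, 1/3, -1/8, -1/5, 1/240, 1/7, -1/13440, …
ICs: h(0) = -3, h′(0) = -1, h′′(0) = 3, h′′′(0) = 2.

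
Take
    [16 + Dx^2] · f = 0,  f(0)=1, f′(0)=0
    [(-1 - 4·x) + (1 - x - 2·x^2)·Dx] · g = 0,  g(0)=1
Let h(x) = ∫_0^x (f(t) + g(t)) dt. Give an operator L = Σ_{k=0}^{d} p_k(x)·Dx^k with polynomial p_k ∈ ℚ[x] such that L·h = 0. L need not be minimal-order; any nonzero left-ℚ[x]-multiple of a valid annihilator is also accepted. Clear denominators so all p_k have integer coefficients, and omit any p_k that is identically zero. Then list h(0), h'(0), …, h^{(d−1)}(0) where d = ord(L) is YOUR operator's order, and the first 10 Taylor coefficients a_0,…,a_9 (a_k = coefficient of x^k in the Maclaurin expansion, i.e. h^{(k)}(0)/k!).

f: a_k = 1, 0, -8, 0, 32/3, 0, -256/45, 0, 512/315, 0, …
g: a_k = 1, 1, 3, 5, 11, 21, 43, 85, 171, 341, …
L₀ := lclm(L_f,L_g); ord L₀ ≤ 2+1.
h=∫h₀ ⇒ L = L₀·Dx.
L = (-368 - 1408·x + 256·x^2 - 512·x^3 - 2560·x^4 - 2048·x^5)·Dx + (176 - 336·x - 384·x^2 + 1024·x^3 + 384·x^4 - 1536·x^5 - 1024·x^6)·Dx^2 + (-23 - 88·x + 16·x^2 - 32·x^3 - 160·x^4 - 128·x^5)·Dx^3 + (11 - 21·x - 24·x^2 + 64·x^3 + 24·x^4 - 96·x^5 - 64·x^6)·Dx^4  (order 4).
h: a_k = 0, 2, 1/2, -5/3, 5/4, 13/3, 7/2, 1679/315, 85/8, 54377/2835, …
ICs: h(0) = 0, h′(0) = 2, h′′(0) = 1, h′′′(0) = -10.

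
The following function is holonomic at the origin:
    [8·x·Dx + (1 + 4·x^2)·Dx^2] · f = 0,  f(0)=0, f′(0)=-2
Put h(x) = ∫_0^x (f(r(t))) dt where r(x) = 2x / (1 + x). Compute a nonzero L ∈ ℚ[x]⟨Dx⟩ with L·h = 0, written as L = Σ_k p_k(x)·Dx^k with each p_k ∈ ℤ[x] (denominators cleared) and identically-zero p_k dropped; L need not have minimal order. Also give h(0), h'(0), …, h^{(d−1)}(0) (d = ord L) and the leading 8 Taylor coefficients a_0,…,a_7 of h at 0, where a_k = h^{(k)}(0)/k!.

L = (2 + 34·x)·Dx^2 + (1 + 2·x + 17·x^2)·Dx^3  (order 3).
h: a_k = 0, 0, -2, 4/3, 13/3, -12, -202/15, 2444/21, …
ICs: h(0) = 0, h′(0) = 0, h′′(0) = -4.

f: a_k = 0, -2, 0, 8/3, 0, -32/5, 0, 128/7, …
h₀=f(r): pull back L_f along r ⇒ L₀.
Integrate: L := L₀·Dx.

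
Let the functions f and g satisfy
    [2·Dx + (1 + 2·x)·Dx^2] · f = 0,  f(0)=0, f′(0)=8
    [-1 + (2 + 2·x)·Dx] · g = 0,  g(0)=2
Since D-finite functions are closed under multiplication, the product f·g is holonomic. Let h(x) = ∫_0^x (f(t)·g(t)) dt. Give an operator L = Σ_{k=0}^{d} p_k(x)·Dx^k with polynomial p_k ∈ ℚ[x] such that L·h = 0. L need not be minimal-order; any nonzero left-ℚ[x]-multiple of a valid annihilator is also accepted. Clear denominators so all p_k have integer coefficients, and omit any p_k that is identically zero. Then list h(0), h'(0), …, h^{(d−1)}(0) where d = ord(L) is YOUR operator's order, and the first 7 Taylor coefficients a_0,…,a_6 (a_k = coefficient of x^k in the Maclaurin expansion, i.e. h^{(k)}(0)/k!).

f: a_k = 0, 8, -8, 32/3, -16, 128/5, -128/3, …
g: a_k = 2, 1, -1/4, 1/8, -5/64, 7/128, -21/512, …
L₀ := L_f ⊗_s L_g (sym. prod.), ord ≤ 2.
h=∫₀ˣh₀: take L = L₀·Dx.
L = (-1 + 2·x)·Dx + (4 + 4·x)·Dx^2 + (4 + 16·x + 20·x^2 + 8·x^3)·Dx^3  (order 3).
h: a_k = 0, 0, 8, -8/3, 17/6, -11/3, 3709/720, …
ICs: h(0) = 0, h′(0) = 0, h′′(0) = 16.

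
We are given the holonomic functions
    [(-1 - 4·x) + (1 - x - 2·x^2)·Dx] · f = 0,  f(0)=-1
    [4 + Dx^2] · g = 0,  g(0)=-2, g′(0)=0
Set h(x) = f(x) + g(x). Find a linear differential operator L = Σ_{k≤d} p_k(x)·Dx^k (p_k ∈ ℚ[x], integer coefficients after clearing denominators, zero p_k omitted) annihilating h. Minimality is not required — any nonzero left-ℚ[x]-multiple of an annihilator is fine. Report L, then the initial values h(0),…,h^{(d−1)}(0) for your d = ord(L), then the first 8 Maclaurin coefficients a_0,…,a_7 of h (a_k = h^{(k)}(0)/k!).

f: a_k = -1, -1, -3, -5, -11, -21, -43, -85, …
g: a_k = -2, 0, 4, 0, -4/3, 0, 8/45, 0, …
h₀=f+g: left-lcm gives L₀, ord ≤ 3.
L = (68 + 304·x + 200·x^2 + 320·x^3 + 160·x^4 + 128·x^5) + (-20 + 12·x + 24·x^2 + 8·x^3 + 48·x^4 + 96·x^5 + 64·x^6)·Dx + (17 + 76·x + 50·x^2 + 80·x^3 + 40·x^4 + 32·x^5)·Dx^2 + (-5 + 3·x + 6·x^2 + 2·x^3 + 12·x^4 + 24·x^5 + 16·x^6)·Dx^3  (order 3).
h: a_k = -3, -1, 1, -5, -37/3, -21, -1927/45, -85, …
ICs: h(0) = -3, h′(0) = -1, h′′(0) = 2.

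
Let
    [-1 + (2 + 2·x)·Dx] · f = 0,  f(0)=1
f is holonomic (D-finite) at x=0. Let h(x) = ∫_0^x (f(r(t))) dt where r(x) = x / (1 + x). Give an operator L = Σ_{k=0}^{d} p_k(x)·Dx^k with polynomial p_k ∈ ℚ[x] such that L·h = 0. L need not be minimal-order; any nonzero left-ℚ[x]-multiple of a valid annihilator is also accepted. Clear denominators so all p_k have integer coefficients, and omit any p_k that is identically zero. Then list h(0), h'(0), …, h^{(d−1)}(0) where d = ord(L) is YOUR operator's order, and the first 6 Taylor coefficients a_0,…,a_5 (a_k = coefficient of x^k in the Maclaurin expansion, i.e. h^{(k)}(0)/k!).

f: a_k = 1, 1/2, -1/8, 1/16, -5/128, 7/256, …
Change of var in L_f (x↦r) gives L₀.
h=∫₀ˣh₀: take L = L₀·Dx.
L = -Dx + (2 + 6·x + 4·x^2)·Dx^2  (order 2).
h: a_k = 0, 1, 1/4, -5/24, 13/64, -141/640, …
ICs: h(0) = 0, h′(0) = 1.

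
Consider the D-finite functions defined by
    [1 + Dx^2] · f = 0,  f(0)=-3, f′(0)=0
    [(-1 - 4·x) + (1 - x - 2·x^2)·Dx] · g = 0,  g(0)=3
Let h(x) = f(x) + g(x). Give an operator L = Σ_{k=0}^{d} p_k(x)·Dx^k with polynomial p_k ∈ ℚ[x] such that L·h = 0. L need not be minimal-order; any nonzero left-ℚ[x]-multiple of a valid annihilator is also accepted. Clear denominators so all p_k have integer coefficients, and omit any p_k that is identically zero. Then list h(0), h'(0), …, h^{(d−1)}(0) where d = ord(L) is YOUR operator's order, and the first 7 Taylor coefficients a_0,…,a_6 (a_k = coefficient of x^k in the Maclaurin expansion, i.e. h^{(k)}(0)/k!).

L = (-31 - 146·x - 133·x^2 - 184·x^3 - 20·x^4 - 16·x^5) + (7 + 3·x - 3·x^2 - 37·x^3 - 42·x^4 - 12·x^5 - 8·x^6)·Dx + (-31 - 146·x - 133·x^2 - 184·x^3 - 20·x^4 - 16·x^5)·Dx^2 + (7 + 3·x - 3·x^2 - 37·x^3 - 42·x^4 - 12·x^5 - 8·x^6)·Dx^3  (order 3).
h: a_k = 0, 3, 21/2, 15, 263/8, 63, 30961/240, …
ICs: h(0) = 0, h′(0) = 3, h′′(0) = 21.

f: a_k = -3, 0, 3/2, 0, -1/8, 0, 1/240, …
g: a_k = 3, 3, 9, 15, 33, 63, 129, …
f+g: L₀ = lclm(L_f,L_g), ord ≤ 2+1.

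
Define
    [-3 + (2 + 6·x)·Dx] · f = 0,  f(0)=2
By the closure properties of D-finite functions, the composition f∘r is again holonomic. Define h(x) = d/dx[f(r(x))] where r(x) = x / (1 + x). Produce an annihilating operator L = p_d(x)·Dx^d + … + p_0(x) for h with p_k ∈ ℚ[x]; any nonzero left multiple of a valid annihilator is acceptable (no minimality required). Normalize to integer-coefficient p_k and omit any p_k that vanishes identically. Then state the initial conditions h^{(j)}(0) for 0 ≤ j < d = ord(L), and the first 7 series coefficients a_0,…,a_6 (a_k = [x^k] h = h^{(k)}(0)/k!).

L = (-7 - 16·x) + (-2 - 10·x - 8·x^2)·Dx  (order 1).
h: a_k = 3, -21/2, 261/8, -1677/16, 45345/128, -318915/256, 4608345/1024, …
ICs: h(0) = 3.

f: a_k = 2, 3, -9/4, 27/8, -405/64, 1701/128, -15309/512, …
Substitute x→r, Dx→(1/r')Dx; clear ⇒ L₀.
h₀' ⇒ L via d/dx closure of L₀.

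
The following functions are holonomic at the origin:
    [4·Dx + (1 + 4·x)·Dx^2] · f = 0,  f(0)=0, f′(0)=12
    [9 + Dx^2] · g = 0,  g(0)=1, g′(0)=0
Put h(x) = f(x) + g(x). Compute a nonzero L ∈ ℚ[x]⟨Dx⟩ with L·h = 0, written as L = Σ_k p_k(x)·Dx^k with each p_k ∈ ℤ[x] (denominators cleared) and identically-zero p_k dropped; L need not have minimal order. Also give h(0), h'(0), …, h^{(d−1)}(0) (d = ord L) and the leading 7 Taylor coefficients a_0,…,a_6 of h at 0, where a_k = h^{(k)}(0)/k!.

f: a_k = 0, 12, -24, 64, -192, 3072/5, -2048, …
g: a_k = 1, 0, -9/2, 0, 27/8, 0, -81/80, …
h₀=f+g: left-lcm gives L₀, ord ≤ 4.
L = (3780 + 2592·x + 5184·x^2)·Dx + (369 + 2124·x + 3888·x^2 + 5184·x^3)·Dx^2 + (420 + 288·x + 576·x^2)·Dx^3 + (41 + 236·x + 432·x^2 + 576·x^3)·Dx^4  (order 4).
h: a_k = 1, 12, -57/2, 64, -1509/8, 3072/5, -163921/80, …
ICs: h(0) = 1, h′(0) = 12, h′′(0) = -57, h′′′(0) = 384.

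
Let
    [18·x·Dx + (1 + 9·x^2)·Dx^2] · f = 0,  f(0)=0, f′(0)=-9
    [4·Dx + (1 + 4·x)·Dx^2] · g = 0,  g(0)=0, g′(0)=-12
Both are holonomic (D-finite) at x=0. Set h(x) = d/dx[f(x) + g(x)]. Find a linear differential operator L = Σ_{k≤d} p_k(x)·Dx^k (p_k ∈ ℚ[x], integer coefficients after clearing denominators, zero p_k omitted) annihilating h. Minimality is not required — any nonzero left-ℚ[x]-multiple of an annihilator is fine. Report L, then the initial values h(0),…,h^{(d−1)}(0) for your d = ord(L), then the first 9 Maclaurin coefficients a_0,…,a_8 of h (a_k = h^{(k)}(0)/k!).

L = (-36 - 432·x + 972·x^2 + 1296·x^3) + (-25 - 72·x - 189·x^2 + 1944·x^3 + 2592·x^4)·Dx + (-2 + x + 36·x^2 + 81·x^3 + 486·x^4 + 648·x^5)·Dx^2  (order 2).
h: a_k = -21, 48, -111, 768, -3801, 12288, -42591, 196608, -845481, …
ICs: h(0) = -21, h′(0) = 48.

f: a_k = 0, -9, 0, 27, 0, -729/5, 0, 6561/7, 0, …
g: a_k = 0, -12, 24, -64, 192, -3072/5, 2048, -49152/7, 24576, …
Weyl lclm of L_f,L_g ⇒ L₀ (ord ≤ 4).
Derive L from L₀ (diff closure).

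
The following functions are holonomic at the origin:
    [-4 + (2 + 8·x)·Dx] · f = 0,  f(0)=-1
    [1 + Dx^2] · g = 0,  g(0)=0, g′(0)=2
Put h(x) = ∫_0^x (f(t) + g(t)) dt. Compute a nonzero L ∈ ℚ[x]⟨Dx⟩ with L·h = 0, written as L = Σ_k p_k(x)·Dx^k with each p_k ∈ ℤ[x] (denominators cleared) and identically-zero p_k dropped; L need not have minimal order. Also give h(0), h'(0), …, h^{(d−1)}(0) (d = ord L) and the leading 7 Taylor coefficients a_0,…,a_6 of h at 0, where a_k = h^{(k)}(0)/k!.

L = (-26 - 16·x - 32·x^2)·Dx + (-3 - 4·x + 48·x^2 + 64·x^3)·Dx^2 + (-26 - 16·x - 32·x^2)·Dx^3 + (-3 - 4·x + 48·x^2 + 64·x^3)·Dx^4  (order 4).
h: a_k = 0, -1, 0, 2/3, -13/12, 2, -1679/360, …
ICs: h(0) = 0, h′(0) = -1, h′′(0) = 0, h′′′(0) = 4.

f: a_k = -1, -2, 2, -4, 10, -28, 84, …
g: a_k = 0, 2, 0, -1/3, 0, 1/60, 0, …
Sum ⇒ L₀ = lclm(L_f,L_g) in ℚ(x)⟨Dx⟩.
Integrate: L := L₀·Dx.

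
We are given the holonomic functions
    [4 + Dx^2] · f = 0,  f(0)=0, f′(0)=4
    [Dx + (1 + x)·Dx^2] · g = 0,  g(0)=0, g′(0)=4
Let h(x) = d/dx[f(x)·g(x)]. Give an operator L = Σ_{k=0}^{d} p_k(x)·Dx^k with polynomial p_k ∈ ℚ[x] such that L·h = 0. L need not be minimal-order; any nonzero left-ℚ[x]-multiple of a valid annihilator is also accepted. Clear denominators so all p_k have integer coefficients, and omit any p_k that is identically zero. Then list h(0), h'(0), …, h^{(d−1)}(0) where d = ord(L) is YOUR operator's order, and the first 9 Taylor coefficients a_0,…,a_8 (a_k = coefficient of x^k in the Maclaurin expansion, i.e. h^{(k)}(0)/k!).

f: a_k = 0, 4, 0, -8/3, 0, 8/15, 0, -16/315, 0, …
g: a_k = 0, 4, -2, 4/3, -1, 4/5, -2/3, 4/7, -1/2, …
f·g: L₀ = L_f ⊗_s L_g, ord ≤ 2·2.
Differentiate: ansatz ord ≤ ord L₀ ⇒ L.
L = (-56 + 896·x + 4416·x^2 + 8064·x^3 + 7136·x^4 + 3072·x^5 + 512·x^6) + (72 + 776·x + 2080·x^2 + 2400·x^3 + 1280·x^4 + 256·x^5)·Dx + (70 + 824·x + 2780·x^2 + 4416·x^3 + 3664·x^4 + 1536·x^5 + 256·x^6)·Dx^2 + (18 + 194·x + 520·x^2 + 600·x^3 + 320·x^4 + 64·x^5)·Dx^3 + (21 + 150·x + 419·x^2 + 600·x^3 + 470·x^4 + 192·x^5 + 32·x^6)·Dx^4  (order 4).
h: a_k = 0, 32, -24, -64/3, 20/3, 32/3, -112/15, 1664/315, -206/35, …
ICs: h(0) = 0, h′(0) = 32, h′′(0) = -48, h′′′(0) = -128.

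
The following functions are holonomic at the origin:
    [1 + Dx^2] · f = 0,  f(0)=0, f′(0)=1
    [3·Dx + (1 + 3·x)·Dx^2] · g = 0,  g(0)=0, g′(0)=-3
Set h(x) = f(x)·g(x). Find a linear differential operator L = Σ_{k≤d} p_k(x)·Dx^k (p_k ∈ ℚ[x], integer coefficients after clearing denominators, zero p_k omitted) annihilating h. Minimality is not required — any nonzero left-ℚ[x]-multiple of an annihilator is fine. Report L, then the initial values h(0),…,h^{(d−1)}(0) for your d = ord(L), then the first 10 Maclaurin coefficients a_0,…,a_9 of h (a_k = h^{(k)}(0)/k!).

f: a_k = 0, 1, 0, -1/6, 0, 1/120, 0, -1/5040, 0, 1/362880, …
g: a_k = 0, -3, 9/2, -9, 81/4, -243/5, 243/2, -2187/7, 6561/8, -2187, …
Product ⇒ symmetric product L₀, ord ≤ 4.
L = (-203 - 222·x - 189·x^2 + 432·x^3 + 324·x^4) + (-84 - 108·x + 648·x^2 + 648·x^3)·Dx + (-208 - 228·x - 54·x^2 + 864·x^3 + 648·x^4)·Dx^2 + (-84 - 108·x + 648·x^2 + 648·x^3)·Dx^3 + (-5 - 6·x + 135·x^2 + 432·x^3 + 324·x^4)·Dx^4  (order 4).
h: a_k = 0, 0, -3, 9/2, -17/2, 39/2, -377/8, 9453/80, -511397/1680, 56003/70, …
ICs: h(0) = 0, h′(0) = 0, h′′(0) = -6, h′′′(0) = 27.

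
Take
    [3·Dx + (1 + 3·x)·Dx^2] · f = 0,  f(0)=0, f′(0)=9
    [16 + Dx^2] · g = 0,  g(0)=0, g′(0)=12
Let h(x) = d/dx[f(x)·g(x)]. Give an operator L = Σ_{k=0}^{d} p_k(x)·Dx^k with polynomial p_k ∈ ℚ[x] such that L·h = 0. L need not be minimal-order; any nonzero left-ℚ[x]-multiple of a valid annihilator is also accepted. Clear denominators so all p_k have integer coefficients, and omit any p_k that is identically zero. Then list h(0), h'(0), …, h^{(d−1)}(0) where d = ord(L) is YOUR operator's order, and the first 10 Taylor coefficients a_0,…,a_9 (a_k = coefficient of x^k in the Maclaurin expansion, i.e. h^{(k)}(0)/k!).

f: a_k = 0, 9, -27/2, 27, -243/4, 729/5, -729/2, 6561/7, -19683/8, 6561, …
g: a_k = 0, 12, 0, -32, 0, 128/5, 0, -1024/105, 0, 2048/945, …
L₀ := L_f ⊗_s L_g (sym. prod.), ord ≤ 4.
Differentiate: ansatz ord ≤ ord L₀ ⇒ L.
L = (-252256 - 1400832·x + 774144·x^2 + 36937728·x^3 + 133871616·x^4 + 191102976·x^5 + 95551488·x^6) + (-43296 + 45216·x + 2557440·x^2 + 11404800·x^3 + 19906560·x^4 + 11943936·x^5)·Dx + (-14630 - 16992·x + 831600·x^2 + 6110208·x^3 + 17853696·x^4 + 23887872·x^5 + 11943936·x^6)·Dx^2 + (-2706 + 2826·x + 159840·x^2 + 712800·x^3 + 1244160·x^4 + 746496·x^5)·Dx^3 + (71 + 4410·x + 48951·x^2 + 237600·x^3 + 592920·x^4 + 746496·x^5 + 373248·x^6)·Dx^4  (order 4).
h: a_k = 0, 216, -486, 144, -1485, 6696, -97146/5, 2011872/35, -12148947/70, 54838904/105, …
ICs: h(0) = 0, h′(0) = 216, h′′(0) = -972, h′′′(0) = 864.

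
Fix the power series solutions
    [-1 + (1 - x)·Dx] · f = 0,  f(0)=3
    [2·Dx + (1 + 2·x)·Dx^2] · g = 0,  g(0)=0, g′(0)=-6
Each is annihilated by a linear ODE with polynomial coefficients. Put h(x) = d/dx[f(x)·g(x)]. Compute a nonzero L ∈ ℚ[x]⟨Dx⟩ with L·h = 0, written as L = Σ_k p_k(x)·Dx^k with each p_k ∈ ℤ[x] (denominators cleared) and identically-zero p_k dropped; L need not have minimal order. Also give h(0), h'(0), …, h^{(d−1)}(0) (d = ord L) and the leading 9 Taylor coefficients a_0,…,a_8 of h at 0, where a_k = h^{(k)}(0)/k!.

L = 8 + (-1 + 10·x)·Dx + (-1 - x + 2·x^2)·Dx^2  (order 2).
h: a_k = -18, 0, -72, 48, -228, 1512/5, -3996/5, 48672/35, -106524/35, …
ICs: h(0) = -18, h′(0) = 0.

f: a_k = 3, 3, 3, 3, 3, 3, 3, 3, 3, …
g: a_k = 0, -6, 6, -8, 12, -96/5, 32, -384/7, 96, …
Product ⇒ symmetric product L₀, ord ≤ 2.
Differentiate: ansatz ord ≤ ord L₀ ⇒ L.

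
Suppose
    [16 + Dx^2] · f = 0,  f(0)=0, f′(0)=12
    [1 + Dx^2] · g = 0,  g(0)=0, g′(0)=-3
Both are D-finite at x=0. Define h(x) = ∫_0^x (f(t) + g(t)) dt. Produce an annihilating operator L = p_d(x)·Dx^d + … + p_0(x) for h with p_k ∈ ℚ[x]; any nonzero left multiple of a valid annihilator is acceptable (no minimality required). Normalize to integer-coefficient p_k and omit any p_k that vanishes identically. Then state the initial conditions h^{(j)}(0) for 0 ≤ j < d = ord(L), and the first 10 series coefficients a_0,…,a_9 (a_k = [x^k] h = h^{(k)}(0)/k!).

L = 16·Dx + 17·Dx^3 + Dx^5  (order 5).
h: a_k = 0, 0, 9/2, 0, -63/8, 0, 341/80, 0, -5461/4480, 0, …
ICs: h(0) = 0, h′(0) = 0, h′′(0) = 9, h′′′(0) = 0, h′′′′(0) = -189.

f: a_k = 0, 12, 0, -32, 0, 128/5, 0, -1024/105, 0, 2048/945, …
g: a_k = 0, -3, 0, 1/2, 0, -1/40, 0, 1/1680, 0, -1/120960, …
Sum ⇒ L₀ = lclm(L_f,L_g) in ℚ(x)⟨Dx⟩.
h=∫₀ˣh₀: take L = L₀·Dx.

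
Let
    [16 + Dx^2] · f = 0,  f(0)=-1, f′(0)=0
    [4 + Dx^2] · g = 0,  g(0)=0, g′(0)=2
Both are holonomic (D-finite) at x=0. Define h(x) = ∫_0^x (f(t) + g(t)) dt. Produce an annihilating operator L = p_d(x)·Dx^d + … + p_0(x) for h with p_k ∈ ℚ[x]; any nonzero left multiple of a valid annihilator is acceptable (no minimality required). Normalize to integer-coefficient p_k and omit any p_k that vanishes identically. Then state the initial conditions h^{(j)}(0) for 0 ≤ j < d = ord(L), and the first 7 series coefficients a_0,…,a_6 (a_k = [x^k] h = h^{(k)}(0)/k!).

f: a_k = -1, 0, 8, 0, -32/3, 0, 256/45, …
g: a_k = 0, 2, 0, -4/3, 0, 4/15, 0, …
Weyl lclm of L_f,L_g ⇒ L₀ (ord ≤ 4).
Integrate: L := L₀·Dx.
L = 64·Dx + 20·Dx^3 + Dx^5  (order 5).
h: a_k = 0, -1, 1, 8/3, -1/3, -32/15, 2/45, …
ICs: h(0) = 0, h′(0) = -1, h′′(0) = 2, h′′′(0) = 16, h′′′′(0) = -8.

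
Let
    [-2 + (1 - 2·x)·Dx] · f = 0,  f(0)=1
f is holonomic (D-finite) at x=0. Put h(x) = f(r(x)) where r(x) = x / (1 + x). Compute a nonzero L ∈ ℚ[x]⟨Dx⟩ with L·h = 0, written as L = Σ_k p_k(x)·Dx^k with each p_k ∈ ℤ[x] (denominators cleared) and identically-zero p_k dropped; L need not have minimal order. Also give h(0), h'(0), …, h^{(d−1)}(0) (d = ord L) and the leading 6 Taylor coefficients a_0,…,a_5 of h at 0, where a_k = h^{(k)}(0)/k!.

L = 2 + (-1 + x^2)·Dx  (order 1).
h: a_k = 1, 2, 2, 2, 2, 2, …
ICs: h(0) = 1.

f: a_k = 1, 2, 4, 8, 16, 32, …
f∘r: x↦r, Dx↦Dx/r' in L_f ⇒ L₀.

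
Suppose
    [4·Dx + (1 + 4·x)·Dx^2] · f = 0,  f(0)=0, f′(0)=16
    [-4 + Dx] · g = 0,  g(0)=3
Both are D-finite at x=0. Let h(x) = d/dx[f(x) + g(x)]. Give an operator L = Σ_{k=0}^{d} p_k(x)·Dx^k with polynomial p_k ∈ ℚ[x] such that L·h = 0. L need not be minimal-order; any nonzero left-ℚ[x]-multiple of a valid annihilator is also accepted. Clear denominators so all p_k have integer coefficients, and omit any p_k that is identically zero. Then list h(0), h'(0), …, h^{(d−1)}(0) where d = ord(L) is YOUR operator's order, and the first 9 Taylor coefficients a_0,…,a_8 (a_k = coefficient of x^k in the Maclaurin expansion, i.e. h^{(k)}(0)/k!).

f: a_k = 0, 16, -32, 256/3, -256, 4096/5, -8192/3, 65536/7, -32768, …
g: a_k = 3, 12, 24, 32, 32, 128/5, 256/15, 1024/105, 512/105, …
Weyl lclm of L_f,L_g ⇒ L₀ (ord ≤ 3).
h=h₀': d/dx-closure on L₀ ⇒ L.
L = (-24 - 32·x) + (2 - 16·x - 32·x^2)·Dx + (1 + 6·x + 8·x^2)·Dx^2  (order 2).
h: a_k = 28, -16, 352, -896, 4224, -81408/5, 984064/15, -27521024/105, 110102528/105, …
ICs: h(0) = 28, h′(0) = -16.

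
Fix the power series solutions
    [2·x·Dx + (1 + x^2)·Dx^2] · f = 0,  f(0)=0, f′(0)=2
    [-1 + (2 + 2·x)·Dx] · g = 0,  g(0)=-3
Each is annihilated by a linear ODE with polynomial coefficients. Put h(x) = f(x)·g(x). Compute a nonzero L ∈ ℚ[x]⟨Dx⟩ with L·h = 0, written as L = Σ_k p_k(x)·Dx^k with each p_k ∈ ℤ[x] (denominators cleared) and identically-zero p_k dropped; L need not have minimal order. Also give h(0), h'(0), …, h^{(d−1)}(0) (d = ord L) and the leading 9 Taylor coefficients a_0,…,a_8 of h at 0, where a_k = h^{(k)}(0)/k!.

L = (3 - 4·x - x^2) + (-4 + 4·x + 12·x^2 + 4·x^3)·Dx + (4 + 8·x + 8·x^2 + 8·x^3 + 4·x^4)·Dx^2  (order 2).
h: a_k = 0, -6, -3, 11/4, 5/8, -389/320, -409/640, 18853/17920, 11167/35840, …
ICs: h(0) = 0, h′(0) = -6.

f: a_k = 0, 2, 0, -2/3, 0, 2/5, 0, -2/7, 0, …
g: a_k = -3, -3/2, 3/8, -3/16, 15/128, -21/256, 63/1024, -99/2048, 1287/32768, …
f·g: L₀ = L_f ⊗_s L_g, ord ≤ 2·1.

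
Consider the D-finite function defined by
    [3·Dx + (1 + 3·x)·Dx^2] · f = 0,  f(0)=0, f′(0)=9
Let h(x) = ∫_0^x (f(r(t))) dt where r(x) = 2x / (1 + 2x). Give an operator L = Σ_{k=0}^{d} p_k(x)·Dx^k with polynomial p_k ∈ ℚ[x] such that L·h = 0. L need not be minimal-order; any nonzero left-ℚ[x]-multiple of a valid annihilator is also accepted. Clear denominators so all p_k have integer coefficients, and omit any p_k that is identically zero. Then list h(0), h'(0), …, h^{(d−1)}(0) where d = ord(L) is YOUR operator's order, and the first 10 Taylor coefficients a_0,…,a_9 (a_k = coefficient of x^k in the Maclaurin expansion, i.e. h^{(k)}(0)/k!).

f: a_k = 0, 9, -27/2, 27, -243/4, 729/5, -729/2, 6561/7, -19683/8, 6561, …
Change of var in L_f (x↦r) gives L₀.
Integrate: L := L₀·Dx.
L = (10 + 32·x)·Dx^2 + (1 + 10·x + 16·x^2)·Dx^3  (order 3).
h: a_k = 0, 0, 9, -30, 126, -612, 16368/5, -18720, 786384/7, -699040, …
ICs: h(0) = 0, h′(0) = 0, h′′(0) = 18.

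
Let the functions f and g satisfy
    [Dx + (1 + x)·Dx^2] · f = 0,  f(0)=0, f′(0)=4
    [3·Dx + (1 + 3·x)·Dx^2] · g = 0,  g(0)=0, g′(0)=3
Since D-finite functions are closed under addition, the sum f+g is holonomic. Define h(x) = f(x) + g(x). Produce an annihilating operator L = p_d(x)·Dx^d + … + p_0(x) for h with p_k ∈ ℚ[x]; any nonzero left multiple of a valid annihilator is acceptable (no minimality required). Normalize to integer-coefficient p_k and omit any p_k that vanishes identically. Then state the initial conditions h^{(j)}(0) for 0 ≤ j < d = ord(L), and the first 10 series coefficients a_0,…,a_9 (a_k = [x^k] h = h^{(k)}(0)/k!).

L = 6·Dx + (8 + 12·x)·Dx^2 + (1 + 4·x + 3·x^2)·Dx^3  (order 3).
h: a_k = 0, 7, -13/2, 31/3, -85/4, 247/5, -733/6, 313, -6565/8, 19687/9, …
ICs: h(0) = 0, h′(0) = 7, h′′(0) = -13.

f: a_k = 0, 4, -2, 4/3, -1, 4/5, -2/3, 4/7, -1/2, 4/9, …
g: a_k = 0, 3, -9/2, 9, -81/4, 243/5, -243/2, 2187/7, -6561/8, 2187, …
f+g: L₀ = lclm(L_f,L_g), ord ≤ 2+2.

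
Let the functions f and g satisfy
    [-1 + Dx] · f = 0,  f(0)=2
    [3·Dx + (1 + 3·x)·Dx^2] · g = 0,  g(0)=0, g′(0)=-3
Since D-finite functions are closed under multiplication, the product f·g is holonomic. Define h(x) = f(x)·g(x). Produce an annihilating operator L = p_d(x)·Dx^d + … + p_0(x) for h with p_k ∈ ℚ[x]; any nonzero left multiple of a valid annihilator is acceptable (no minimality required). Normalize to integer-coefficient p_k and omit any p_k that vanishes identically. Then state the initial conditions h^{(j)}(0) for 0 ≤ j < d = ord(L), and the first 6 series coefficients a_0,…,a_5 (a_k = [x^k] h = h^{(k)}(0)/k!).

f: a_k = 2, 2, 1, 1/3, 1/12, 1/60, …
g: a_k = 0, -3, 9/2, -9, 81/4, -243/5, …
h₀=f·g: eliminate ⇒ L₀, order ≤ 1·2.
L = (-2 + 3·x) + (1 - 6·x)·Dx + (1 + 3·x)·Dx^2  (order 2).
h: a_k = 0, -6, 3, -12, 26, -1289/20, …
ICs: h(0) = 0, h′(0) = -6.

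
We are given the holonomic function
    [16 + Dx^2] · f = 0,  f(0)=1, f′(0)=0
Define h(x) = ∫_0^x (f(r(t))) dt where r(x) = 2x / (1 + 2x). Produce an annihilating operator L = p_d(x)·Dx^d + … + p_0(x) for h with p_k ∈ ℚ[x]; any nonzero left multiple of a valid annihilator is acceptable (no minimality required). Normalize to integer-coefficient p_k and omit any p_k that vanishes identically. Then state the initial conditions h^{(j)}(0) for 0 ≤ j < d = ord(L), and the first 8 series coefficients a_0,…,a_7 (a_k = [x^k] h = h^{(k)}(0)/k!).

f: a_k = 1, 0, -8, 0, 32/3, 0, -256/45, 0, …
Substitute x→r, Dx→(1/r')Dx; clear ⇒ L₀.
h=∫h₀ ⇒ L = L₀·Dx.
L = 64·Dx + (4 + 24·x + 48·x^2 + 32·x^3)·Dx^2 + (1 + 8·x + 24·x^2 + 32·x^3 + 16·x^4)·Dx^3  (order 3).
h: a_k = 0, 1, 0, -32/3, 32, -128/3, -512/9, 25088/45, …
ICs: h(0) = 0, h′(0) = 1, h′′(0) = 0.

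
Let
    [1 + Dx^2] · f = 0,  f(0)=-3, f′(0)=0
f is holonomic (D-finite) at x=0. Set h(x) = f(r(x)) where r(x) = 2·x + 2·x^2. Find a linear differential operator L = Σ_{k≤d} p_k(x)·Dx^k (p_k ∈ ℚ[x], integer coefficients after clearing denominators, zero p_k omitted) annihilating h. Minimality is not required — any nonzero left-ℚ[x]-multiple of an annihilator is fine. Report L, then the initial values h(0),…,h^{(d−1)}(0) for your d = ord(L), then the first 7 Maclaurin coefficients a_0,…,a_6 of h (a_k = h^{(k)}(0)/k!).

f: a_k = -3, 0, 3/2, 0, -1/8, 0, 1/240, …
L₀ from L_f via x↦r, Dx↦r'^{-1}Dx.
L = (4 + 24·x + 48·x^2 + 32·x^3) - 2·Dx + (1 + 2·x)·Dx^2  (order 2).
h: a_k = -3, 0, 6, 12, 4, -8, -176/15, …
ICs: h(0) = -3, h′(0) = 0.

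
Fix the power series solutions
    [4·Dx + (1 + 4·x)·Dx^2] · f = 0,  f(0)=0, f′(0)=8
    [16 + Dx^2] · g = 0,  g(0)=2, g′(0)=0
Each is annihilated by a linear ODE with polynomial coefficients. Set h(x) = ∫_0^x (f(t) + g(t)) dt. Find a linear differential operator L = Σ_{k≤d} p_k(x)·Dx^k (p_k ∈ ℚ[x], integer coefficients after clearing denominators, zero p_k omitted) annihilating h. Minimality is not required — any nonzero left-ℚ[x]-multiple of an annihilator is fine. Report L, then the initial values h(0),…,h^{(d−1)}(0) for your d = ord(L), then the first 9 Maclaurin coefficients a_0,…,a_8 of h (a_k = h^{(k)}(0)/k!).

L = (448 + 512·x + 1024·x^2)·Dx^2 + (48 + 320·x + 768·x^2 + 1024·x^3)·Dx^3 + (28 + 32·x + 64·x^2)·Dx^4 + (3 + 20·x + 48·x^2 + 64·x^3)·Dx^5  (order 5).
h: a_k = 0, 2, 4, -32/3, 32/3, -64/3, 1024/15, -61952/315, 4096/7, …
ICs: h(0) = 0, h′(0) = 2, h′′(0) = 8, h′′′(0) = -64, h′′′′(0) = 256.

f: a_k = 0, 8, -16, 128/3, -128, 2048/5, -4096/3, 32768/7, -16384, …
g: a_k = 2, 0, -16, 0, 64/3, 0, -512/45, 0, 1024/315, …
Weyl lclm of L_f,L_g ⇒ L₀ (ord ≤ 4).
h=∫h₀ ⇒ L = L₀·Dx.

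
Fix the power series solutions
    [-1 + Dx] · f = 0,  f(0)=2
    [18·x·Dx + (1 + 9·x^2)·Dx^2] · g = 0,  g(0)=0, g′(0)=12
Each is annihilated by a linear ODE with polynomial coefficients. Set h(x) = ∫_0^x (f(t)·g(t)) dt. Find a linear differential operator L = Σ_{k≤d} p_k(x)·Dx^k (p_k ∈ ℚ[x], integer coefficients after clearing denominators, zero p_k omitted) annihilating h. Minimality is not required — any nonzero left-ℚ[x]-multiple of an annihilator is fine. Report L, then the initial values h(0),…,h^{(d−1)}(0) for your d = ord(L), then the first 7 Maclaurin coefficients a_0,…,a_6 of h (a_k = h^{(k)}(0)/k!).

f: a_k = 2, 2, 1, 1/3, 1/12, 1/60, 1/360, …
g: a_k = 0, 12, 0, -36, 0, 972/5, 0, …
h₀=f·g: eliminate ⇒ L₀, order ≤ 1·2.
Integrate: L := L₀·Dx.
L = (1 - 18·x + 9·x^2)·Dx + (-2 + 18·x - 18·x^2)·Dx^2 + (1 + 9·x^2)·Dx^3  (order 3).
h: a_k = 0, 0, 12, 8, -15, -68/5, 1769/30, …
ICs: h(0) = 0, h′(0) = 0, h′′(0) = 24.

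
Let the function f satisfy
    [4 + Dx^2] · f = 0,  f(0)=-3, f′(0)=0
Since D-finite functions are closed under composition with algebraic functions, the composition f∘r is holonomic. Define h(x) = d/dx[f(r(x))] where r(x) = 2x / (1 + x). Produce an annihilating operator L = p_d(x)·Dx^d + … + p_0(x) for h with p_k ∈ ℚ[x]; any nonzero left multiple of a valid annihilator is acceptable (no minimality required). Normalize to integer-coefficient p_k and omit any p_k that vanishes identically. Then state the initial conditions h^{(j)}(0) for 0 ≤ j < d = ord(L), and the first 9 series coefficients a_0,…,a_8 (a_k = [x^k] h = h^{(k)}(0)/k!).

f: a_k = -3, 0, 6, 0, -2, 0, 4/15, 0, -2/105, …
Change of var in L_f (x↦r) gives L₀.
h=h₀': d/dx-closure on L₀ ⇒ L.
L = (22 + 12·x + 6·x^2) + (6 + 18·x + 18·x^2 + 6·x^3)·Dx + (1 + 4·x + 6·x^2 + 4·x^3 + x^4)·Dx^2  (order 2).
h: a_k = 0, 48, -144, 160, 160, -5488/5, 13776/5, -100544/21, 215232/35, …
ICs: h(0) = 0, h′(0) = 48.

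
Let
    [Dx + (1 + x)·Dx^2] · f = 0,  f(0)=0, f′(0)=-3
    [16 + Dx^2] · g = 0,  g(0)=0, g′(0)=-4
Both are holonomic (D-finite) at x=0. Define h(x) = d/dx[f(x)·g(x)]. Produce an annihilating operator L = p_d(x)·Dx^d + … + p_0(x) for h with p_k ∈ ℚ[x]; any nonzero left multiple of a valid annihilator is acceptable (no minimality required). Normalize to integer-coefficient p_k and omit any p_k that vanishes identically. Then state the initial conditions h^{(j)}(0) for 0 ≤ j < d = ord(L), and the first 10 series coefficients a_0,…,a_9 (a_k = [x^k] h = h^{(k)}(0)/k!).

f: a_k = 0, -3, 3/2, -1, 3/4, -3/5, 1/2, -3/7, 3/8, -1/3, …
g: a_k = 0, -4, 0, 32/3, 0, -128/15, 0, 1024/315, 0, -2048/2835, …
f·g: L₀ = L_f ⊗_s L_g, ord ≤ 2·2.
Differentiate: ansatz ord ≤ ord L₀ ⇒ L.
L = (96160 + 647168·x + 1757184·x^2 + 2482176·x^3 + 1931264·x^4 + 786432·x^5 + 131072·x^6) + (13728 + 74144·x + 156160·x^2 + 161280·x^3 + 81920·x^4 + 16384·x^5)·Dx + (13546 + 87008·x + 228848·x^2 + 316416·x^3 + 242944·x^4 + 98304·x^5 + 16384·x^6)·Dx^2 + (858 + 4634·x + 9760·x^2 + 10080·x^3 + 5120·x^4 + 1024·x^5)·Dx^3 + (471 + 2910·x + 7439·x^2 + 10080·x^3 + 7640·x^4 + 3072·x^5 + 512·x^6)·Dx^4  (order 4).
h: a_k = 0, 24, -18, -112, 65, 104, -238/5, -992/21, 291/14, 7544/945, …
ICs: h(0) = 0, h′(0) = 24, h′′(0) = -36, h′′′(0) = -672.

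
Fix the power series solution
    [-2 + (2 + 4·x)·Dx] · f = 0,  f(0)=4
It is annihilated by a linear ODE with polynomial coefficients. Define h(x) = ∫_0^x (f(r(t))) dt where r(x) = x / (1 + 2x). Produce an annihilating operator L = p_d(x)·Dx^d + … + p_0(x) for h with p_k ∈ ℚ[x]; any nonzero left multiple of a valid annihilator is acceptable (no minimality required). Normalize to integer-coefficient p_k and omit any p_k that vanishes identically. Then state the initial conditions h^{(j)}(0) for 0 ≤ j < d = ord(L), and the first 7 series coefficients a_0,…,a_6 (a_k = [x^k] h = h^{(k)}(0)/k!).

L = -Dx + (1 + 6·x + 8·x^2)·Dx^2  (order 2).
h: a_k = 0, 4, 2, -10/3, 13/2, -141/10, 133/4, …
ICs: h(0) = 0, h′(0) = 4.

f: a_k = 4, 4, -2, 2, -5/2, 7/2, -21/4, …
h₀=f(r): pull back L_f along r ⇒ L₀.
h=∫₀ˣh₀: take L = L₀·Dx.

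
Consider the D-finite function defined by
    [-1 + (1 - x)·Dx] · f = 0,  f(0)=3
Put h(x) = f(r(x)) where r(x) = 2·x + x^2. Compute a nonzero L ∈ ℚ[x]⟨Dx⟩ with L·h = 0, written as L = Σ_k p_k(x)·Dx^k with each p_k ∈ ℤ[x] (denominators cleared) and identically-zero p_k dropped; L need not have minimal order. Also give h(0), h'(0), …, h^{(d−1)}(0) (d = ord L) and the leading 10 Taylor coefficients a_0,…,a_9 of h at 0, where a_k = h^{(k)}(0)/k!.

L = (2 + 2·x) + (-1 + 2·x + x^2)·Dx  (order 1).
h: a_k = 3, 6, 15, 36, 87, 210, 507, 1224, 2955, 7134, …
ICs: h(0) = 3.

f: a_k = 3, 3, 3, 3, 3, 3, 3, 3, 3, 3, …
L₀ from L_f via x↦r, Dx↦r'^{-1}Dx.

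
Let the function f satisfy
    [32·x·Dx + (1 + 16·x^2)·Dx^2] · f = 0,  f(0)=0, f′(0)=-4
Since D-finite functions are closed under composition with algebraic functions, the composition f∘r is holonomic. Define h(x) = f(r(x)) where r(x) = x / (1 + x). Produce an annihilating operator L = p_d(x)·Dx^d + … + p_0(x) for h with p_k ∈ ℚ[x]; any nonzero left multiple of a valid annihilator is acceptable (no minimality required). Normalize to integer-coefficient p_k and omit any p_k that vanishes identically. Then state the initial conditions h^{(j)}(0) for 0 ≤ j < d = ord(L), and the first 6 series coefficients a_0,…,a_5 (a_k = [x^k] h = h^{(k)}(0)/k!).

f: a_k = 0, -4, 0, 64/3, 0, -1024/5, …
h₀=f(r): pull back L_f along r ⇒ L₀.
L = (2 + 34·x)·Dx + (1 + 2·x + 17·x^2)·Dx^2  (order 2).
h: a_k = 0, -4, 4, 52/3, -60, -404/5, …
ICs: h(0) = 0, h′(0) = -4.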